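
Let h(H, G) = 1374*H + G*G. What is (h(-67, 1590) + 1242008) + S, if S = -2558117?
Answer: 1119933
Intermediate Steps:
h(H, G) = G² + 1374*H (h(H, G) = 1374*H + G² = G² + 1374*H)
(h(-67, 1590) + 1242008) + S = ((1590² + 1374*(-67)) + 1242008) - 2558117 = ((2528100 - 92058) + 1242008) - 2558117 = (2436042 + 1242008) - 2558117 = 3678050 - 2558117 = 1119933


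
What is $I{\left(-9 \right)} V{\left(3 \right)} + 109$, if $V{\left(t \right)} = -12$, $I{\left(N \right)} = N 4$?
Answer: $541$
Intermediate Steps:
$I{\left(N \right)} = 4 N$
$I{\left(-9 \right)} V{\left(3 \right)} + 109 = 4 \left(-9\right) \left(-12\right) + 109 = \left(-36\right) \left(-12\right) + 109 = 432 + 109 = 541$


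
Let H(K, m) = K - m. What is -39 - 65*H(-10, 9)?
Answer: 1196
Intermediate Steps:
-39 - 65*H(-10, 9) = -39 - 65*(-10 - 1*9) = -39 - 65*(-10 - 9) = -39 - 65*(-19) = -39 + 1235 = 1196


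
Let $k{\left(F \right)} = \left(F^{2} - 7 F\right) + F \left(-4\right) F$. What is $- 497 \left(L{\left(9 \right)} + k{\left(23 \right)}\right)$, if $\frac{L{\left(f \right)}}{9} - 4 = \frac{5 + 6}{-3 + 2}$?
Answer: $900067$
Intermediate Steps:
$k{\left(F \right)} = - 7 F - 3 F^{2}$ ($k{\left(F \right)} = \left(F^{2} - 7 F\right) + - 4 F F = \left(F^{2} - 7 F\right) - 4 F^{2} = - 7 F - 3 F^{2}$)
$L{\left(f \right)} = -63$ ($L{\left(f \right)} = 36 + 9 \frac{5 + 6}{-3 + 2} = 36 + 9 \frac{11}{-1} = 36 + 9 \cdot 11 \left(-1\right) = 36 + 9 \left(-11\right) = 36 - 99 = -63$)
$- 497 \left(L{\left(9 \right)} + k{\left(23 \right)}\right) = - 497 \left(-63 - 23 \left(7 + 3 \cdot 23\right)\right) = - 497 \left(-63 - 23 \left(7 + 69\right)\right) = - 497 \left(-63 - 23 \cdot 76\right) = - 497 \left(-63 - 1748\right) = \left(-497\right) \left(-1811\right) = 900067$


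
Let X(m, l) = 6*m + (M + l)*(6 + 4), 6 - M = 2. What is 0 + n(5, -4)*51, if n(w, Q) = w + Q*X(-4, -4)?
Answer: 5151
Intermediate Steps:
M = 4 (M = 6 - 1*2 = 6 - 2 = 4)
X(m, l) = 40 + 6*m + 10*l (X(m, l) = 6*m + (4 + l)*(6 + 4) = 6*m + (4 + l)*10 = 6*m + (40 + 10*l) = 40 + 6*m + 10*l)
n(w, Q) = w - 24*Q (n(w, Q) = w + Q*(40 + 6*(-4) + 10*(-4)) = w + Q*(40 - 24 - 40) = w + Q*(-24) = w - 24*Q)
0 + n(5, -4)*51 = 0 + (5 - 24*(-4))*51 = 0 + (5 + 96)*51 = 0 + 101*51 = 0 + 5151 = 5151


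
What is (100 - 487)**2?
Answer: 149769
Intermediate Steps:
(100 - 487)**2 = (-387)**2 = 149769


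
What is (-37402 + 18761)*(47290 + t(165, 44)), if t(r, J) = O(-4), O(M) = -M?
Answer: -881607454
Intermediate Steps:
t(r, J) = 4 (t(r, J) = -1*(-4) = 4)
(-37402 + 18761)*(47290 + t(165, 44)) = (-37402 + 18761)*(47290 + 4) = -18641*47294 = -881607454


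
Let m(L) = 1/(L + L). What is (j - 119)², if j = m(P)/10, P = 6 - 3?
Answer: 50965321/3600 ≈ 14157.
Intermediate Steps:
P = 3
m(L) = 1/(2*L)
j = 1/60 (j = ((½)/3)/10 = ((½)*(⅓))*(⅒) = (⅙)*(⅒) = 1/60 ≈ 0.016667)
(j - 119)² = (1/60 - 119)² = (-7139/60)² = 50965321/3600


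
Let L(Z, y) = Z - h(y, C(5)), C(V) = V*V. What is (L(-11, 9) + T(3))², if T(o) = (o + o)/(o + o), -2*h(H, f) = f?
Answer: 25/4 ≈ 6.2500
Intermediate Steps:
C(V) = V²
h(H, f) = -f/2
L(Z, y) = 25/2 + Z (L(Z, y) = Z - (-1)*5²/2 = Z - (-1)*25/2 = Z - 1*(-25/2) = Z + 25/2 = 25/2 + Z)
T(o) = 1 (T(o) = (2*o)/((2*o)) = (2*o)*(1/(2*o)) = 1)
(L(-11, 9) + T(3))² = ((25/2 - 11) + 1)² = (3/2 + 1)² = (5/2)² = 25/4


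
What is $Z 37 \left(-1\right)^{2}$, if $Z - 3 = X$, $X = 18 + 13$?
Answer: $1258$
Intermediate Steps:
$X = 31$
$Z = 34$ ($Z = 3 + 31 = 34$)
$Z 37 \left(-1\right)^{2} = 34 \cdot 37 \left(-1\right)^{2} = 1258 \cdot 1 = 1258$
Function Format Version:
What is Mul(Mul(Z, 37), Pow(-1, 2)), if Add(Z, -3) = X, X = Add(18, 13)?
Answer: 1258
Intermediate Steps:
X = 31
Z = 34 (Z = Add(3, 31) = 34)
Mul(Mul(Z, 37), Pow(-1, 2)) = Mul(Mul(34, 37), Pow(-1, 2)) = Mul(1258, 1) = 1258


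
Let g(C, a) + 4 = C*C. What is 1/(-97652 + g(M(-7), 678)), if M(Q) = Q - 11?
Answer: -1/97332 ≈ -1.0274e-5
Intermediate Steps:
M(Q) = -11 + Q
g(C, a) = -4 + C² (g(C, a) = -4 + C*C = -4 + C²)
1/(-97652 + g(M(-7), 678)) = 1/(-97652 + (-4 + (-11 - 7)²)) = 1/(-97652 + (-4 + (-18)²)) = 1/(-97652 + (-4 + 324)) = 1/(-97652 + 320) = 1/(-97332) = -1/97332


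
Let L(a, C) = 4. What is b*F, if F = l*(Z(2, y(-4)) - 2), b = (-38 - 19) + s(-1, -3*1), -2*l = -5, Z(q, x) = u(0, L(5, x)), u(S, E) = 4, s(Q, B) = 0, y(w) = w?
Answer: -285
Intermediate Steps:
Z(q, x) = 4
l = 5/2 (l = -½*(-5) = 5/2 ≈ 2.5000)
b = -57 (b = (-38 - 19) + 0 = -57 + 0 = -57)
F = 5 (F = 5*(4 - 2)/2 = (5/2)*2 = 5)
b*F = -57*5 = -285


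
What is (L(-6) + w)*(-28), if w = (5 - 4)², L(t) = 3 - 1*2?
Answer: -56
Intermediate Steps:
L(t) = 1 (L(t) = 3 - 2 = 1)
w = 1 (w = 1² = 1)
(L(-6) + w)*(-28) = (1 + 1)*(-28) = 2*(-28) = -56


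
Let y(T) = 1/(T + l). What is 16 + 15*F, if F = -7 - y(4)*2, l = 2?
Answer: -94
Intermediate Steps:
y(T) = 1/(2 + T) (y(T) = 1/(T + 2) = 1/(2 + T))
F = -22/3 (F = -7 - 2/(2 + 4) = -7 - 2/6 = -7 - 1*⅓ = -7 - ⅓ = -22/3 ≈ -7.3333)
16 + 15*F = 16 + 15*(-22/3) = 16 - 110 = -94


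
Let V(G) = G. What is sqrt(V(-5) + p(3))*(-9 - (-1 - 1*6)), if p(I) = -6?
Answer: -2*I*sqrt(11) ≈ -6.6332*I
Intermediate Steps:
sqrt(V(-5) + p(3))*(-9 - (-1 - 1*6)) = sqrt(-5 - 6)*(-9 - (-1 - 1*6)) = sqrt(-11)*(-9 - (-1 - 6)) = (I*sqrt(11))*(-9 - 1*(-7)) = (I*sqrt(11))*(-9 + 7) = (I*sqrt(11))*(-2) = -2*I*sqrt(11)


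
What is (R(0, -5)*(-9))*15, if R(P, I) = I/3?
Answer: 225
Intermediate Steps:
R(P, I) = I/3 (R(P, I) = I*(⅓) = I/3)
(R(0, -5)*(-9))*15 = (((⅓)*(-5))*(-9))*15 = -5/3*(-9)*15 = 15*15 = 225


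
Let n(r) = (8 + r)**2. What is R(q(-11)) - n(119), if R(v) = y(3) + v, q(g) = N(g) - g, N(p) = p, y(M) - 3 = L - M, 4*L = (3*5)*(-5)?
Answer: -64591/4 ≈ -16148.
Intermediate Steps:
L = -75/4 (L = ((3*5)*(-5))/4 = (15*(-5))/4 = (1/4)*(-75) = -75/4 ≈ -18.750)
y(M) = -63/4 - M (y(M) = 3 + (-75/4 - M) = -63/4 - M)
q(g) = 0 (q(g) = g - g = 0)
R(v) = -75/4 + v (R(v) = (-63/4 - 1*3) + v = (-63/4 - 3) + v = -75/4 + v)
R(q(-11)) - n(119) = (-75/4 + 0) - (8 + 119)**2 = -75/4 - 1*127**2 = -75/4 - 1*16129 = -75/4 - 16129 = -64591/4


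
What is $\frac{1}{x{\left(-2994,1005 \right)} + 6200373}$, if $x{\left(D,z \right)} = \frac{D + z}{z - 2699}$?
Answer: $\frac{1694}{10503433851} \approx 1.6128 \cdot 10^{-7}$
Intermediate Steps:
$x{\left(D,z \right)} = \frac{D + z}{-2699 + z}$
$\frac{1}{x{\left(-2994,1005 \right)} + 6200373} = \frac{1}{\frac{-2994 + 1005}{-2699 + 1005} + 6200373} = \frac{1}{\frac{1}{-1694} \left(-1989\right) + 6200373} = \frac{1}{\left(- \frac{1}{1694}\right) \left(-1989\right) + 6200373} = \frac{1}{\frac{1989}{1694} + 6200373} = \frac{1}{\frac{10503433851}{1694}} = \frac{1694}{10503433851}$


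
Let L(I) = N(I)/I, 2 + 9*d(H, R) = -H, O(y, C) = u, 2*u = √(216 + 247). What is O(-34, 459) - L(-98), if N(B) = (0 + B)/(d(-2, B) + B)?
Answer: 1/98 + √463/2 ≈ 10.769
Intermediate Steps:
u = √463/2 (u = √(216 + 247)/2 = √463/2 ≈ 10.759)
O(y, C) = √463/2
d(H, R) = -2/9 - H/9 (d(H, R) = -2/9 + (-H)/9 = -2/9 - H/9)
N(B) = 1 (N(B) = (0 + B)/((-2/9 - ⅑*(-2)) + B) = B/((-2/9 + 2/9) + B) = B/(0 + B) = B/B = 1)
L(I) = 1/I
O(-34, 459) - L(-98) = √463/2 - 1/(-98) = √463/2 - 1*(-1/98) = √463/2 + 1/98 = 1/98 + √463/2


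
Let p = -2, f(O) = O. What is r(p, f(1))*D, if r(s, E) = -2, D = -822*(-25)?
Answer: -41100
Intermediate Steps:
D = 20550
r(p, f(1))*D = -2*20550 = -41100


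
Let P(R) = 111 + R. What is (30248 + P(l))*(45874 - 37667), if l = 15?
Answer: 249279418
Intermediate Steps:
(30248 + P(l))*(45874 - 37667) = (30248 + (111 + 15))*(45874 - 37667) = (30248 + 126)*8207 = 30374*8207 = 249279418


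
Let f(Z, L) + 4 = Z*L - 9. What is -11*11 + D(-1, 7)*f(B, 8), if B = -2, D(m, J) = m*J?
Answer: 82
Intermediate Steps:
D(m, J) = J*m
f(Z, L) = -13 + L*Z (f(Z, L) = -4 + (Z*L - 9) = -4 + (L*Z - 9) = -4 + (-9 + L*Z) = -13 + L*Z)
-11*11 + D(-1, 7)*f(B, 8) = -11*11 + (7*(-1))*(-13 + 8*(-2)) = -121 - 7*(-13 - 16) = -121 - 7*(-29) = -121 + 203 = 82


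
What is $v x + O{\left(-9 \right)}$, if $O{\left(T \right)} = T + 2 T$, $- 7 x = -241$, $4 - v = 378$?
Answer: $- \frac{90323}{7} \approx -12903.0$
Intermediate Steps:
$v = -374$ ($v = 4 - 378 = -374$)
$x = \frac{241}{7}$ ($x = \left(- \frac{1}{7}\right) \left(-241\right) = \frac{241}{7} \approx 34.429$)
$O{\left(T \right)} = 3 T$
$v x + O{\left(-9 \right)} = \left(-374\right) \frac{241}{7} + 3 \left(-9\right) = - \frac{90134}{7} - 27 = - \frac{90323}{7}$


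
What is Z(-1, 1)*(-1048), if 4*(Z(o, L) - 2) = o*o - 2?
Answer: -1834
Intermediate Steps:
Z(o, L) = 3/2 + o²/4 (Z(o, L) = 2 + (o*o - 2)/4 = 2 + (o² - 2)/4 = 2 + (-2 + o²)/4 = 2 + (-½ + o²/4) = 3/2 + o²/4)
Z(-1, 1)*(-1048) = (3/2 + (¼)*(-1)²)*(-1048) = (3/2 + (¼)*1)*(-1048) = (3/2 + ¼)*(-1048) = (7/4)*(-1048) = -1834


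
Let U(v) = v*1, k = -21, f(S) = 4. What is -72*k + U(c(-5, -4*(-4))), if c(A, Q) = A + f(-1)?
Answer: 1511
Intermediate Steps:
c(A, Q) = 4 + A (c(A, Q) = A + 4 = 4 + A)
U(v) = v
-72*k + U(c(-5, -4*(-4))) = -72*(-21) + (4 - 5) = 1512 - 1 = 1511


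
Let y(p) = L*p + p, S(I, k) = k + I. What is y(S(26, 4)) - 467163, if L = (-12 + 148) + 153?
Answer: -458463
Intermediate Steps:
L = 289 (L = 136 + 153 = 289)
S(I, k) = I + k
y(p) = 290*p (y(p) = 289*p + p = 290*p)
y(S(26, 4)) - 467163 = 290*(26 + 4) - 467163 = 290*30 - 467163 = 8700 - 467163 = -458463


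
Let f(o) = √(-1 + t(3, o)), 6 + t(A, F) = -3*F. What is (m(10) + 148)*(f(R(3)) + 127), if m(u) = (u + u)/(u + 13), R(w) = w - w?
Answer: 434848/23 + 3424*I*√7/23 ≈ 18906.0 + 393.87*I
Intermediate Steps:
t(A, F) = -6 - 3*F
R(w) = 0
m(u) = 2*u/(13 + u) (m(u) = (2*u)/(13 + u) = 2*u/(13 + u))
f(o) = √(-7 - 3*o) (f(o) = √(-1 + (-6 - 3*o)) = √(-7 - 3*o))
(m(10) + 148)*(f(R(3)) + 127) = (2*10/(13 + 10) + 148)*(√(-7 - 3*0) + 127) = (2*10/23 + 148)*(√(-7 + 0) + 127) = (2*10*(1/23) + 148)*(√(-7) + 127) = (20/23 + 148)*(I*√7 + 127) = 3424*(127 + I*√7)/23 = 434848/23 + 3424*I*√7/23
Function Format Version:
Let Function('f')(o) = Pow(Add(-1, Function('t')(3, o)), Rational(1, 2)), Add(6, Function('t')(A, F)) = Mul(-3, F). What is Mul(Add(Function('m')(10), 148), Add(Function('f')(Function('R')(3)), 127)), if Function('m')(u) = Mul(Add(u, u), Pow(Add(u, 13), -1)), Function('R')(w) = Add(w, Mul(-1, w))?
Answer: Add(Rational(434848, 23), Mul(Rational(3424, 23), I, Pow(7, Rational(1, 2)))) ≈ Add(18906., Mul(393.87, I))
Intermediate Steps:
Function('t')(A, F) = Add(-6, Mul(-3, F))
Function('R')(w) = 0
Function('m')(u) = Mul(2, u, Pow(Add(13, u), -1)) (Function('m')(u) = Mul(Mul(2, u), Pow(Add(13, u), -1)) = Mul(2, u, Pow(Add(13, u), -1)))
Function('f')(o) = Pow(Add(-7, Mul(-3, o)), Rational(1, 2)) (Function('f')(o) = Pow(Add(-1, Add(-6, Mul(-3, o))), Rational(1, 2)) = Pow(Add(-7, Mul(-3, o)), Rational(1, 2)))
Mul(Add(Function('m')(10), 148), Add(Function('f')(Function('R')(3)), 127)) = Mul(Add(Mul(2, 10, Pow(Add(13, 10), -1)), 148), Add(Pow(Add(-7, Mul(-3, 0)), Rational(1, 2)), 127)) = Mul(Add(Mul(2, 10, Pow(23, -1)), 148), Add(Pow(Add(-7, 0), Rational(1, 2)), 127)) = Mul(Add(Mul(2, 10, Rational(1, 23)), 148), Add(Pow(-7, Rational(1, 2)), 127)) = Mul(Add(Rational(20, 23), 148), Add(Mul(I, Pow(7, Rational(1, 2))), 127)) = Mul(Rational(3424, 23), Add(127, Mul(I, Pow(7, Rational(1, 2))))) = Add(Rational(434848, 23), Mul(Rational(3424, 23), I, Pow(7, Rational(1, 2))))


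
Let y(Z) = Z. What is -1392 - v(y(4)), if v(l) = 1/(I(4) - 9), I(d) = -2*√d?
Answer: -18095/13 ≈ -1391.9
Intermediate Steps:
v(l) = -1/13 (v(l) = 1/(-2*√4 - 9) = 1/(-2*2 - 9) = 1/(-4 - 9) = 1/(-13) = -1/13)
-1392 - v(y(4)) = -1392 - 1*(-1/13) = -1392 + 1/13 = -18095/13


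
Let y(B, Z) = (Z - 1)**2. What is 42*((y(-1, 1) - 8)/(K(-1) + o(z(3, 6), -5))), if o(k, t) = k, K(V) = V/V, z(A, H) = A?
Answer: -84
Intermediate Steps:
y(B, Z) = (-1 + Z)**2
K(V) = 1
42*((y(-1, 1) - 8)/(K(-1) + o(z(3, 6), -5))) = 42*(((-1 + 1)**2 - 8)/(1 + 3)) = 42*((0**2 - 8)/4) = 42*((0 - 8)*(1/4)) = 42*(-8*1/4) = 42*(-2) = -84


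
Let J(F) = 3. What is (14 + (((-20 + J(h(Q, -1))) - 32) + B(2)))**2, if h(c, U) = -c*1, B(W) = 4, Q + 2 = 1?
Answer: 961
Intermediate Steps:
Q = -1 (Q = -2 + 1 = -1)
h(c, U) = -c
(14 + (((-20 + J(h(Q, -1))) - 32) + B(2)))**2 = (14 + (((-20 + 3) - 32) + 4))**2 = (14 + ((-17 - 32) + 4))**2 = (14 + (-49 + 4))**2 = (14 - 45)**2 = (-31)**2 = 961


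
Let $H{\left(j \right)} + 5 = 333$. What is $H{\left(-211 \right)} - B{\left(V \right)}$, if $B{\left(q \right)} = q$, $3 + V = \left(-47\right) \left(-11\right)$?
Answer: $-186$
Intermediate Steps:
$V = 514$ ($V = -3 - -517 = -3 + 517 = 514$)
$H{\left(j \right)} = 328$ ($H{\left(j \right)} = -5 + 333 = 328$)
$H{\left(-211 \right)} - B{\left(V \right)} = 328 - 514 = -186$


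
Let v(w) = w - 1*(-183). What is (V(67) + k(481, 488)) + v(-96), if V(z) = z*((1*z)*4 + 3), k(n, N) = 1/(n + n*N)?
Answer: 4291152997/235209 ≈ 18244.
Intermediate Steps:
k(n, N) = 1/(n + N*n)
v(w) = 183 + w (v(w) = w + 183 = 183 + w)
V(z) = z*(3 + 4*z) (V(z) = z*(z*4 + 3) = z*(4*z + 3) = z*(3 + 4*z))
(V(67) + k(481, 488)) + v(-96) = (67*(3 + 4*67) + 1/(481*(1 + 488))) + (183 - 96) = (67*(3 + 268) + (1/481)/489) + 87 = (67*271 + (1/481)*(1/489)) + 87 = (18157 + 1/235209) + 87 = 4270689814/235209 + 87 = 4291152997/235209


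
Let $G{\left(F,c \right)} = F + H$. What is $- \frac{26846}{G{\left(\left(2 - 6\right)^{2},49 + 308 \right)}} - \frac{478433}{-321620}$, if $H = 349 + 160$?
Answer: $- \frac{1676606639}{33770100} \approx -49.648$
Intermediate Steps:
$H = 509$
$G{\left(F,c \right)} = 509 + F$ ($G{\left(F,c \right)} = F + 509 = 509 + F$)
$- \frac{26846}{G{\left(\left(2 - 6\right)^{2},49 + 308 \right)}} - \frac{478433}{-321620} = - \frac{26846}{509 + \left(2 - 6\right)^{2}} - \frac{478433}{-321620} = - \frac{26846}{509 + \left(-4\right)^{2}} - - \frac{478433}{321620} = - \frac{26846}{509 + 16} + \frac{478433}{321620} = - \frac{26846}{525} + \frac{478433}{321620} = - \frac{1676606639}{33770100}$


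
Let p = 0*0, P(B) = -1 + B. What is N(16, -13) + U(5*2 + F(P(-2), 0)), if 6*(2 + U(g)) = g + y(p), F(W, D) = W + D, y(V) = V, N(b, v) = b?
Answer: 91/6 ≈ 15.167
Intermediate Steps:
p = 0
F(W, D) = D + W
U(g) = -2 + g/6 (U(g) = -2 + (g + 0)/6 = -2 + g/6)
N(16, -13) + U(5*2 + F(P(-2), 0)) = 16 + (-2 + (5*2 + (0 + (-1 - 2)))/6) = 16 + (-2 + (10 + (0 - 3))/6) = 16 + (-2 + (10 - 3)/6) = 16 + (-2 + (1/6)*7) = 16 + (-2 + 7/6) = 16 - 5/6 = 91/6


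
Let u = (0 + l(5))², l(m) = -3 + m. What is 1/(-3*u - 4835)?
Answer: -1/4847 ≈ -0.00020631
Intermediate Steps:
u = 4 (u = (0 + (-3 + 5))² = (0 + 2)² = 2² = 4)
1/(-3*u - 4835) = 1/(-3*4 - 4835) = 1/(-12 - 4835) = 1/(-4847) = -1/4847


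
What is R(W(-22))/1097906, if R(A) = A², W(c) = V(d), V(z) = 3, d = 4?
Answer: 9/1097906 ≈ 8.1974e-6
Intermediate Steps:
W(c) = 3
R(W(-22))/1097906 = 3²/1097906 = 9*(1/1097906) = 9/1097906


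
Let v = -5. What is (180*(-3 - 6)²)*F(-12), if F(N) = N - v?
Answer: -102060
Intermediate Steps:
F(N) = 5 + N (F(N) = N - 1*(-5) = N + 5 = 5 + N)
(180*(-3 - 6)²)*F(-12) = (180*(-3 - 6)²)*(5 - 12) = (180*(-9)²)*(-7) = (180*81)*(-7) = 14580*(-7) = -102060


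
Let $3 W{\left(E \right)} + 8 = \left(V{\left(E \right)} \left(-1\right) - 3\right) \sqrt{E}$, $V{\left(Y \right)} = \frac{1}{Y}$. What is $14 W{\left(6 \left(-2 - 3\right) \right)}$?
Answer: $- \frac{112}{3} - \frac{623 i \sqrt{30}}{45} \approx -37.333 - 75.829 i$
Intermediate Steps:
$W{\left(E \right)} = - \frac{8}{3} + \frac{\sqrt{E} \left(-3 - \frac{1}{E}\right)}{3}$ ($W{\left(E \right)} = - \frac{8}{3} + \frac{\left(\frac{1}{E} \left(-1\right) - 3\right) \sqrt{E}}{3} = - \frac{8}{3} + \frac{\left(- \frac{1}{E} - 3\right) \sqrt{E}}{3} = - \frac{8}{3} + \frac{\left(-3 - \frac{1}{E}\right) \sqrt{E}}{3} = - \frac{8}{3} + \frac{\sqrt{E} \left(-3 - \frac{1}{E}\right)}{3}$)
$14 W{\left(6 \left(-2 - 3\right) \right)} = 14 \left(- \frac{8}{3} - \sqrt{6 \left(-2 - 3\right)} - \frac{1}{3 \sqrt{6} \sqrt{-2 - 3}}\right) = 14 \left(- \frac{8}{3} - \sqrt{6 \left(-5\right)} - \frac{1}{3 i \sqrt{30}}\right) = 14 \left(- \frac{8}{3} - \sqrt{-30} - \frac{1}{3 i \sqrt{30}}\right) = 14 \left(- \frac{8}{3} - i \sqrt{30} - \frac{\left(- \frac{1}{30}\right) i \sqrt{30}}{3}\right) = 14 \left(- \frac{8}{3} - i \sqrt{30} + \frac{i \sqrt{30}}{90}\right) = 14 \left(- \frac{8}{3} - \frac{89 i \sqrt{30}}{90}\right) = - \frac{112}{3} - \frac{623 i \sqrt{30}}{45}$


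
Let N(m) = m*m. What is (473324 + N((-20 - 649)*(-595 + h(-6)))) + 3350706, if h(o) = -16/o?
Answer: 157034529471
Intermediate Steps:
N(m) = m**2
(473324 + N((-20 - 649)*(-595 + h(-6)))) + 3350706 = (473324 + ((-20 - 649)*(-595 - 16/(-6)))**2) + 3350706 = (473324 + (-669*(-595 - 16*(-1/6)))**2) + 3350706 = (473324 + (-669*(-595 + 8/3))**2) + 3350706 = (473324 + (-669*(-1777/3))**2) + 3350706 = (473324 + 396271**2) + 3350706 = (473324 + 157030705441) + 3350706 = 157031178765 + 3350706 = 157034529471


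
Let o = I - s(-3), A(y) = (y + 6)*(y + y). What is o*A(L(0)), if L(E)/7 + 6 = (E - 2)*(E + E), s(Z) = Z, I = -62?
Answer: -178416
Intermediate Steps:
L(E) = -42 + 14*E*(-2 + E) (L(E) = -42 + 7*((E - 2)*(E + E)) = -42 + 7*((-2 + E)*(2*E)) = -42 + 7*(2*E*(-2 + E)) = -42 + 14*E*(-2 + E))
A(y) = 2*y*(6 + y) (A(y) = (6 + y)*(2*y) = 2*y*(6 + y))
o = -59 (o = -62 - 1*(-3) = -62 + 3 = -59)
o*A(L(0)) = -118*(-42 - 28*0 + 14*0²)*(6 + (-42 - 28*0 + 14*0²)) = -118*(-42 + 0 + 14*0)*(6 + (-42 + 0 + 14*0)) = -118*(-42 + 0 + 0)*(6 + (-42 + 0 + 0)) = -118*(-42)*(6 - 42) = -118*(-42)*(-36) = -59*3024 = -178416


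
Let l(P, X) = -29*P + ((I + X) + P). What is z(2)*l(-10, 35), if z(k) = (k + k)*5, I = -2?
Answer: 6260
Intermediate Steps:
z(k) = 10*k (z(k) = (2*k)*5 = 10*k)
l(P, X) = -2 + X - 28*P (l(P, X) = -29*P + ((-2 + X) + P) = -29*P + (-2 + P + X) = -2 + X - 28*P)
z(2)*l(-10, 35) = (10*2)*(-2 + 35 - 28*(-10)) = 20*(-2 + 35 + 280) = 20*313 = 6260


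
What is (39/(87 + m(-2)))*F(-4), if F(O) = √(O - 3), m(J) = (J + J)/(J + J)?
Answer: 39*I*√7/88 ≈ 1.1725*I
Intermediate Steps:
m(J) = 1 (m(J) = (2*J)/((2*J)) = (2*J)*(1/(2*J)) = 1)
F(O) = √(-3 + O)
(39/(87 + m(-2)))*F(-4) = (39/(87 + 1))*√(-3 - 4) = (39/88)*√(-7) = (39*(1/88))*(I*√7) = 39*(I*√7)/88 = 39*I*√7/88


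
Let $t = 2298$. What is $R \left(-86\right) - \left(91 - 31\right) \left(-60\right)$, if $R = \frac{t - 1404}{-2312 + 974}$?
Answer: $\frac{815614}{223} \approx 3657.5$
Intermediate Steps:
$R = - \frac{149}{223}$ ($R = \frac{2298 - 1404}{-2312 + 974} = \frac{894}{-1338} = 894 \left(- \frac{1}{1338}\right) = - \frac{149}{223} \approx -0.66816$)
$R \left(-86\right) - \left(91 - 31\right) \left(-60\right) = \left(- \frac{149}{223}\right) \left(-86\right) - \left(91 - 31\right) \left(-60\right) = \frac{12814}{223} - 60 \left(-60\right) = \frac{12814}{223} - -3600 = \frac{12814}{223} + 3600 = \frac{815614}{223}$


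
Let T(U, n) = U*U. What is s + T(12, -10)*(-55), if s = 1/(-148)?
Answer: -1172161/148 ≈ -7920.0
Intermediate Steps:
T(U, n) = U**2
s = -1/148 ≈ -0.0067568
s + T(12, -10)*(-55) = -1/148 + 12**2*(-55) = -1/148 + 144*(-55) = -1/148 - 7920 = -1172161/148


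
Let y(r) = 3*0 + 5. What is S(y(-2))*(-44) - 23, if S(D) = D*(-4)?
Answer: 857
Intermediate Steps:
y(r) = 5 (y(r) = 0 + 5 = 5)
S(D) = -4*D
S(y(-2))*(-44) - 23 = -4*5*(-44) - 23 = -20*(-44) - 23 = 880 - 23 = 857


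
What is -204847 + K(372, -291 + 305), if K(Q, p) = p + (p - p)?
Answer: -204833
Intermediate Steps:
K(Q, p) = p (K(Q, p) = p + 0 = p)
-204847 + K(372, -291 + 305) = -204847 + (-291 + 305) = -204847 + 14 = -204833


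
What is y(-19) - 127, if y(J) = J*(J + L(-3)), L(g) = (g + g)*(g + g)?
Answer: -450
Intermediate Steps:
L(g) = 4*g² (L(g) = (2*g)*(2*g) = 4*g²)
y(J) = J*(36 + J) (y(J) = J*(J + 4*(-3)²) = J*(J + 4*9) = J*(J + 36) = J*(36 + J))
y(-19) - 127 = -19*(36 - 19) - 127 = -19*17 - 127 = -323 - 127 = -450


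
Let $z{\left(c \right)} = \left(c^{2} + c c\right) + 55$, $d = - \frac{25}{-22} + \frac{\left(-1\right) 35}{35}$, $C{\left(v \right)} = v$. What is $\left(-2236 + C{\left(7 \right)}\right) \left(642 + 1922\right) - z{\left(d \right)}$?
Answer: $- \frac{1383081071}{242} \approx -5.7152 \cdot 10^{6}$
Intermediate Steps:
$d = \frac{3}{22}$ ($d = \left(-25\right) \left(- \frac{1}{22}\right) - 1 = \frac{25}{22} - 1 = \frac{3}{22} \approx 0.13636$)
$z{\left(c \right)} = 55 + 2 c^{2}$ ($z{\left(c \right)} = \left(c^{2} + c^{2}\right) + 55 = 2 c^{2} + 55 = 55 + 2 c^{2}$)
$\left(-2236 + C{\left(7 \right)}\right) \left(642 + 1922\right) - z{\left(d \right)} = \left(-2236 + 7\right) \left(642 + 1922\right) - \left(55 + 2 \left(\frac{3}{22}\right)^{2}\right) = \left(-2229\right) 2564 - \left(55 + 2 \cdot \frac{9}{484}\right) = -5715156 - \left(55 + \frac{9}{242}\right) = -5715156 - \frac{13319}{242} = - \frac{1383081071}{242}$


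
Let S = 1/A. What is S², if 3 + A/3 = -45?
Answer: 1/20736 ≈ 4.8225e-5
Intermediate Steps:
A = -144 (A = -9 + 3*(-45) = -9 - 135 = -144)
S = -1/144 (S = 1/(-144) = -1/144 ≈ -0.0069444)
S² = (-1/144)² = 1/20736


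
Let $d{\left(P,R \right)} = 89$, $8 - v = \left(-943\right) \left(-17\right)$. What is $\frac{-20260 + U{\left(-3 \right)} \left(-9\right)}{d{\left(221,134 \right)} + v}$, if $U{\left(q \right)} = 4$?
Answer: $\frac{10148}{7967} \approx 1.2738$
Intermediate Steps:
$v = -16023$ ($v = 8 - \left(-943\right) \left(-17\right) = 8 - 16031 = -16023$)
$\frac{-20260 + U{\left(-3 \right)} \left(-9\right)}{d{\left(221,134 \right)} + v} = \frac{-20260 + 4 \left(-9\right)}{89 - 16023} = \frac{-20260 - 36}{-15934} = \left(-20296\right) \left(- \frac{1}{15934}\right) = \frac{10148}{7967}$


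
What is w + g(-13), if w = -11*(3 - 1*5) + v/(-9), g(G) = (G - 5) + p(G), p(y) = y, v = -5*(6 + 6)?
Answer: -7/3 ≈ -2.3333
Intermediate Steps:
v = -60 (v = -5*12 = -60)
g(G) = -5 + 2*G (g(G) = (G - 5) + G = (-5 + G) + G = -5 + 2*G)
w = 86/3 (w = -11*(3 - 1*5) - 60/(-9) = -11*(3 - 5) - 60*(-⅑) = -11*(-2) + 20/3 = 22 + 20/3 = 86/3 ≈ 28.667)
w + g(-13) = 86/3 + (-5 + 2*(-13)) = 86/3 + (-5 - 26) = 86/3 - 31 = -7/3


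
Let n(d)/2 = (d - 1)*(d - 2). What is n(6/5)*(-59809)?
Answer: 478472/25 ≈ 19139.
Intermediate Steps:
n(d) = 2*(-1 + d)*(-2 + d) (n(d) = 2*((d - 1)*(d - 2)) = 2*((-1 + d)*(-2 + d)) = 2*(-1 + d)*(-2 + d))
n(6/5)*(-59809) = (4 - 36/5 + 2*(6/5)**2)*(-59809) = (4 - 36/5 + 2*(6*(1/5))**2)*(-59809) = (4 - 6*6/5 + 2*(6/5)**2)*(-59809) = (4 - 36/5 + 2*(36/25))*(-59809) = (4 - 36/5 + 72/25)*(-59809) = -8/25*(-59809) = 478472/25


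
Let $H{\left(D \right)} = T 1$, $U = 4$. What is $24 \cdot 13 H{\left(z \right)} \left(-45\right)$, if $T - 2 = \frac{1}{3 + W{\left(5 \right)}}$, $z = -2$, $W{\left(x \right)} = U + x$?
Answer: $-29250$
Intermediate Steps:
$W{\left(x \right)} = 4 + x$
$T = \frac{25}{12}$ ($T = 2 + \frac{1}{3 + \left(4 + 5\right)} = 2 + \frac{1}{3 + 9} = 2 + \frac{1}{12} = \frac{25}{12} \approx 2.0833$)
$H{\left(D \right)} = \frac{25}{12}$ ($H{\left(D \right)} = \frac{25}{12} \cdot 1 = \frac{25}{12}$)
$24 \cdot 13 H{\left(z \right)} \left(-45\right) = 24 \cdot 13 \cdot \frac{25}{12} \left(-45\right) = 312 \cdot \frac{25}{12} \left(-45\right) = 650 \left(-45\right) = -29250$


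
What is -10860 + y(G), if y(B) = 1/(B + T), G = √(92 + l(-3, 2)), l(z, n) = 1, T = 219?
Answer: -173282087/15956 - √93/47868 ≈ -10860.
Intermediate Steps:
G = √93 (G = √(92 + 1) = √93 ≈ 9.6436)
y(B) = 1/(219 + B) (y(B) = 1/(B + 219) = 1/(219 + B))
-10860 + y(G) = -10860 + 1/(219 + √93)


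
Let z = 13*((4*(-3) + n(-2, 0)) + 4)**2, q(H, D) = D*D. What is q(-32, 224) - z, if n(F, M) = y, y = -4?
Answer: 48304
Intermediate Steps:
n(F, M) = -4
q(H, D) = D**2
z = 1872 (z = 13*((4*(-3) - 4) + 4)**2 = 13*((-12 - 4) + 4)**2 = 13*(-16 + 4)**2 = 13*(-12)**2 = 13*144 = 1872)
q(-32, 224) - z = 224**2 - 1*1872 = 50176 - 1872 = 48304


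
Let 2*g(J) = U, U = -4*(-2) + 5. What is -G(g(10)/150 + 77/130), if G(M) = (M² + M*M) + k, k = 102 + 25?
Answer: -971980441/7605000 ≈ -127.81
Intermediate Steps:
k = 127
U = 13 (U = 8 + 5 = 13)
g(J) = 13/2 (g(J) = (½)*13 = 13/2)
G(M) = 127 + 2*M² (G(M) = (M² + M*M) + 127 = (M² + M²) + 127 = 2*M² + 127 = 127 + 2*M²)
-G(g(10)/150 + 77/130) = -(127 + 2*((13/2)/150 + 77/130)²) = -(127 + 2*((13/2)*(1/150) + 77*(1/130))²) = -(127 + 2*(13/300 + 77/130)²) = -(127 + 2*(2479/3900)²) = -(127 + 2*(6145441/15210000)) = -(127 + 6145441/7605000) = -1*971980441/7605000 = -971980441/7605000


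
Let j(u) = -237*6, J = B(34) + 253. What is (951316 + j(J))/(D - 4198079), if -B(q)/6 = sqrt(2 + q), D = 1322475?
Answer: -474947/1437802 ≈ -0.33033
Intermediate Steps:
B(q) = -6*sqrt(2 + q)
J = 217 (J = -6*sqrt(2 + 34) + 253 = -6*sqrt(36) + 253 = -6*6 + 253 = -36 + 253 = 217)
j(u) = -1422
(951316 + j(J))/(D - 4198079) = (951316 - 1422)/(1322475 - 4198079) = 949894/(-2875604) = 949894*(-1/2875604) = -474947/1437802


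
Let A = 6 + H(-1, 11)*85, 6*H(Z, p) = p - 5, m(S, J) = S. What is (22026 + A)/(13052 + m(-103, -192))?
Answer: 22117/12949 ≈ 1.7080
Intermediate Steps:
H(Z, p) = -⅚ + p/6 (H(Z, p) = (p - 5)/6 = (-5 + p)/6 = -⅚ + p/6)
A = 91 (A = 6 + (-⅚ + (⅙)*11)*85 = 6 + (-⅚ + 11/6)*85 = 6 + 1*85 = 6 + 85 = 91)
(22026 + A)/(13052 + m(-103, -192)) = (22026 + 91)/(13052 - 103) = 22117/12949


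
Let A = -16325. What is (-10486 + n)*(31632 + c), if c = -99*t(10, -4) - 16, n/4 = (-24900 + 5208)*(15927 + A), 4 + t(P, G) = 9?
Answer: 975306558538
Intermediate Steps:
t(P, G) = 5 (t(P, G) = -4 + 9 = 5)
n = 31349664 (n = 4*((-24900 + 5208)*(15927 - 16325)) = 4*(-19692*(-398)) = 4*7837416 = 31349664)
c = -511 (c = -99*5 - 16 = -495 - 16 = -511)
(-10486 + n)*(31632 + c) = (-10486 + 31349664)*(31632 - 511) = 31339178*31121 = 975306558538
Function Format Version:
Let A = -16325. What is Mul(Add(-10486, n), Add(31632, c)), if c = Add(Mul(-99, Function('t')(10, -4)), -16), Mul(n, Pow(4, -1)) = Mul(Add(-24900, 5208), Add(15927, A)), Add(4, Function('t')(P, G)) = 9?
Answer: 975306558538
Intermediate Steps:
Function('t')(P, G) = 5 (Function('t')(P, G) = Add(-4, 9) = 5)
n = 31349664 (n = Mul(4, Mul(Add(-24900, 5208), Add(15927, -16325))) = Mul(4, Mul(-19692, -398)) = Mul(4, 7837416) = 31349664)
c = -511 (c = Add(Mul(-99, 5), -16) = Add(-495, -16) = -511)
Mul(Add(-10486, n), Add(31632, c)) = Mul(Add(-10486, 31349664), Add(31632, -511)) = Mul(31339178, 31121) = 975306558538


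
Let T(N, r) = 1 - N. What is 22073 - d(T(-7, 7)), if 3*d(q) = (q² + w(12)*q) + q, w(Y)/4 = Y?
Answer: 21921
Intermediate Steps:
w(Y) = 4*Y
d(q) = q²/3 + 49*q/3 (d(q) = ((q² + (4*12)*q) + q)/3 = ((q² + 48*q) + q)/3 = (q² + 49*q)/3 = q²/3 + 49*q/3)
22073 - d(T(-7, 7)) = 22073 - (1 - 1*(-7))*(49 + (1 - 1*(-7)))/3 = 22073 - (1 + 7)*(49 + (1 + 7))/3 = 22073 - 8*(49 + 8)/3 = 22073 - 8*57/3 = 22073 - 1*152 = 22073 - 152 = 21921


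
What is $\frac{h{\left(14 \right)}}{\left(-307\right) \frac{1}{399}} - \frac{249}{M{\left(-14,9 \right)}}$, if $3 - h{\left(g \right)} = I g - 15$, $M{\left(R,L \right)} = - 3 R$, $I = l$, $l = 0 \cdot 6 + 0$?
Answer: $- \frac{126029}{4298} \approx -29.323$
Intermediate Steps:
$l = 0$ ($l = 0 + 0 = 0$)
$I = 0$
$h{\left(g \right)} = 18$ ($h{\left(g \right)} = 3 - \left(0 g - 15\right) = 3 - \left(0 - 15\right) = 3 - -15 = 3 + 15 = 18$)
$\frac{h{\left(14 \right)}}{\left(-307\right) \frac{1}{399}} - \frac{249}{M{\left(-14,9 \right)}} = \frac{18}{\left(-307\right) \frac{1}{399}} - \frac{249}{\left(-3\right) \left(-14\right)} = \frac{18}{\left(-307\right) \frac{1}{399}} - \frac{249}{42} = \frac{18}{- \frac{307}{399}} - \frac{83}{14} = 18 \left(- \frac{399}{307}\right) - \frac{83}{14} = - \frac{7182}{307} - \frac{83}{14} = - \frac{126029}{4298}$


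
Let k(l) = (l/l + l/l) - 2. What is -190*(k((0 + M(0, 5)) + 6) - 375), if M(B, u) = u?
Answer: 71250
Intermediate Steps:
k(l) = 0 (k(l) = (1 + 1) - 2 = 2 - 2 = 0)
-190*(k((0 + M(0, 5)) + 6) - 375) = -190*(0 - 375) = -190*(-375) = 71250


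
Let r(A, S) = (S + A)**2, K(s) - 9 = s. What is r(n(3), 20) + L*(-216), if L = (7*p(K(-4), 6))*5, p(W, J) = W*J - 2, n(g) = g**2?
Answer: -210839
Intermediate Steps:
K(s) = 9 + s
p(W, J) = -2 + J*W (p(W, J) = J*W - 2 = -2 + J*W)
r(A, S) = (A + S)**2
L = 980 (L = (7*(-2 + 6*(9 - 4)))*5 = (7*(-2 + 6*5))*5 = (7*(-2 + 30))*5 = (7*28)*5 = 196*5 = 980)
r(n(3), 20) + L*(-216) = (3**2 + 20)**2 + 980*(-216) = (9 + 20)**2 - 211680 = 29**2 - 211680 = 841 - 211680 = -210839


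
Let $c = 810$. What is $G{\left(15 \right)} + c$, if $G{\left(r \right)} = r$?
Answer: $825$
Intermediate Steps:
$G{\left(15 \right)} + c = 15 + 810 = 825$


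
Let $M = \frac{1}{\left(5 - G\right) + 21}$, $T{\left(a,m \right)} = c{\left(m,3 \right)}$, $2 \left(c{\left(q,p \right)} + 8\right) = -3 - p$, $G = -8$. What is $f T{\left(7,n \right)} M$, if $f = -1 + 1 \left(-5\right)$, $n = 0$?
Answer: $\frac{33}{17} \approx 1.9412$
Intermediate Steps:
$c{\left(q,p \right)} = - \frac{19}{2} - \frac{p}{2}$ ($c{\left(q,p \right)} = -8 + \frac{-3 - p}{2} = -8 - \left(\frac{3}{2} + \frac{p}{2}\right) = - \frac{19}{2} - \frac{p}{2}$)
$f = -6$ ($f = -1 - 5 = -6$)
$T{\left(a,m \right)} = -11$ ($T{\left(a,m \right)} = - \frac{19}{2} - \frac{3}{2} = -11$)
$M = \frac{1}{34}$ ($M = \frac{1}{\left(5 - -8\right) + 21} = \frac{1}{\left(5 + 8\right) + 21} = \frac{1}{13 + 21} = \frac{1}{34} \approx 0.029412$)
$f T{\left(7,n \right)} M = \left(-6\right) \left(-11\right) \frac{1}{34} = 66 \cdot \frac{1}{34} = \frac{33}{17}$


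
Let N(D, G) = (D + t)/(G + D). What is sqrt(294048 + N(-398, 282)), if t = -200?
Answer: sqrt(989194814)/58 ≈ 542.27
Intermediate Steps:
N(D, G) = (-200 + D)/(D + G) (N(D, G) = (D - 200)/(G + D) = (-200 + D)/(D + G))
sqrt(294048 + N(-398, 282)) = sqrt(294048 + (-200 - 398)/(-398 + 282)) = sqrt(294048 - 598/(-116)) = sqrt(294048 - 1/116*(-598)) = sqrt(294048 + 299/58) = sqrt(17055083/58) = sqrt(989194814)/58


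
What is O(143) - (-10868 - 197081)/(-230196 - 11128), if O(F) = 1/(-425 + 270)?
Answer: -32473419/37405220 ≈ -0.86815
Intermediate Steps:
O(F) = -1/155 (O(F) = 1/(-155) = -1/155)
O(143) - (-10868 - 197081)/(-230196 - 11128) = -1/155 - (-10868 - 197081)/(-230196 - 11128) = -1/155 - (-207949)/(-241324) = -1/155 - (-207949)*(-1)/241324 = -1/155 - 1*207949/241324 = -1/155 - 207949/241324 = -32473419/37405220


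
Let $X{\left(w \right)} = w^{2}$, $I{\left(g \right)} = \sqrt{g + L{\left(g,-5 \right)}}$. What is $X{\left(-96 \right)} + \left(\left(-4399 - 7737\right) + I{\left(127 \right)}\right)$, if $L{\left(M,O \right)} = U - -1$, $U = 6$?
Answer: $-2920 + \sqrt{134} \approx -2908.4$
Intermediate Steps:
$L{\left(M,O \right)} = 7$ ($L{\left(M,O \right)} = 6 - -1 = 6 + 1 = 7$)
$I{\left(g \right)} = \sqrt{7 + g}$ ($I{\left(g \right)} = \sqrt{g + 7} = \sqrt{7 + g}$)
$X{\left(-96 \right)} + \left(\left(-4399 - 7737\right) + I{\left(127 \right)}\right) = \left(-96\right)^{2} + \left(\left(-4399 - 7737\right) + \sqrt{7 + 127}\right) = 9216 - \left(12136 - \sqrt{134}\right) = -2920 + \sqrt{134}$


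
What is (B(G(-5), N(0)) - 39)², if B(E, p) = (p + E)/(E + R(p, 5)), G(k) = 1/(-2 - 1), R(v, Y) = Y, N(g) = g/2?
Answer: 299209/196 ≈ 1526.6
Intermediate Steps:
N(g) = g/2 (N(g) = g*(½) = g/2)
G(k) = -⅓ (G(k) = 1/(-3) = -⅓)
B(E, p) = (E + p)/(5 + E) (B(E, p) = (p + E)/(E + 5) = (E + p)/(5 + E))
(B(G(-5), N(0)) - 39)² = ((-⅓ + (½)*0)/(5 - ⅓) - 39)² = ((-⅓ + 0)/(14/3) - 39)² = ((3/14)*(-⅓) - 39)² = (-1/14 - 39)² = (-547/14)² = 299209/196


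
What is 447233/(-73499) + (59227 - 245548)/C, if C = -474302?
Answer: -198429099187/34860722698 ≈ -5.6921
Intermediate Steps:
447233/(-73499) + (59227 - 245548)/C = 447233/(-73499) + (59227 - 245548)/(-474302) = 447233*(-1/73499) - 186321*(-1/474302) = -447233/73499 + 186321/474302 = -198429099187/34860722698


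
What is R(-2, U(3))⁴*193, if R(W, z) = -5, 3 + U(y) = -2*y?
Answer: 120625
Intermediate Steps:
U(y) = -3 - 2*y
R(-2, U(3))⁴*193 = (-5)⁴*193 = 625*193 = 120625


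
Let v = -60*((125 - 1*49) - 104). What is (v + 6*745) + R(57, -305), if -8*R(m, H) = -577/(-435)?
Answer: 21401423/3480 ≈ 6149.8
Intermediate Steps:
R(m, H) = -577/3480 (R(m, H) = -(-577)/(8*(-435)) = -(-577)*(-1)/(8*435) = -⅛*577/435 = -577/3480)
v = 1680 (v = -60*((125 - 49) - 104) = -60*(76 - 104) = -60*(-28) = 1680)
(v + 6*745) + R(57, -305) = (1680 + 6*745) - 577/3480 = (1680 + 4470) - 577/3480 = 6150 - 577/3480 = 21401423/3480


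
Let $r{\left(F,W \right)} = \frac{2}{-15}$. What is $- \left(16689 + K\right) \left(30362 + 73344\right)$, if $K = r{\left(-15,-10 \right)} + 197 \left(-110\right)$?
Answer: $\frac{7748601202}{15} \approx 5.1657 \cdot 10^{8}$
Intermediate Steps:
$r{\left(F,W \right)} = - \frac{2}{15}$ ($r{\left(F,W \right)} = 2 \left(- \frac{1}{15}\right) = - \frac{2}{15}$)
$K = - \frac{325052}{15}$ ($K = - \frac{2}{15} + 197 \left(-110\right) = - \frac{2}{15} - 21670 = - \frac{325052}{15} \approx -21670.0$)
$- \left(16689 + K\right) \left(30362 + 73344\right) = - \left(16689 - \frac{325052}{15}\right) \left(30362 + 73344\right) = - \frac{\left(-74717\right) 103706}{15} = \left(-1\right) \left(- \frac{7748601202}{15}\right) = \frac{7748601202}{15}$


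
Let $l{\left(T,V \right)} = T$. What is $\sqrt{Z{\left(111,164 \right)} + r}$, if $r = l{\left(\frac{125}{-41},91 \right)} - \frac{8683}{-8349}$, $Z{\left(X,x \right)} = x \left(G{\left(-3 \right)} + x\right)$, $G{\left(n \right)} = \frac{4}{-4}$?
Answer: $\frac{\sqrt{25885113965214}}{31119} \approx 163.49$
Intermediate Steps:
$G{\left(n \right)} = -1$ ($G{\left(n \right)} = 4 \left(- \frac{1}{4}\right) = -1$)
$Z{\left(X,x \right)} = x \left(-1 + x\right)$
$r = - \frac{687622}{342309}$ ($r = \frac{125}{-41} - \frac{8683}{-8349} = 125 \left(- \frac{1}{41}\right) - 8683 \left(- \frac{1}{8349}\right) = - \frac{125}{41} - - \frac{8683}{8349} = - \frac{125}{41} + \frac{8683}{8349} = - \frac{687622}{342309} \approx -2.0088$)
$\sqrt{Z{\left(111,164 \right)} + r} = \sqrt{164 \left(-1 + 164\right) - \frac{687622}{342309}} = \sqrt{164 \cdot 163 - \frac{687622}{342309}} = \sqrt{26732 - \frac{687622}{342309}} = \sqrt{\frac{9149916566}{342309}} = \frac{\sqrt{25885113965214}}{31119}$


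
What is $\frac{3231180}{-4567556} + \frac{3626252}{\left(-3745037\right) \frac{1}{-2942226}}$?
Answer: $\frac{12183099518863238913}{4276416554893} \approx 2.8489 \cdot 10^{6}$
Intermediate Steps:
$\frac{3231180}{-4567556} + \frac{3626252}{\left(-3745037\right) \frac{1}{-2942226}} = 3231180 \left(- \frac{1}{4567556}\right) + \frac{3626252}{\left(-3745037\right) \left(- \frac{1}{2942226}\right)} = - \frac{807795}{1141889} + \frac{3626252}{\frac{3745037}{2942226}} = - \frac{807795}{1141889} + 3626252 \cdot \frac{2942226}{3745037} = - \frac{807795}{1141889} + \frac{10669252916952}{3745037} = \frac{12183099518863238913}{4276416554893}$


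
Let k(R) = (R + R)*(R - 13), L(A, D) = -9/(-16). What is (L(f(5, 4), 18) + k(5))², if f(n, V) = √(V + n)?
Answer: 1615441/256 ≈ 6310.3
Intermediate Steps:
L(A, D) = 9/16 (L(A, D) = -9*(-1/16) = 9/16)
k(R) = 2*R*(-13 + R) (k(R) = (2*R)*(-13 + R) = 2*R*(-13 + R))
(L(f(5, 4), 18) + k(5))² = (9/16 + 2*5*(-13 + 5))² = (9/16 + 2*5*(-8))² = (9/16 - 80)² = (-1271/16)² = 1615441/256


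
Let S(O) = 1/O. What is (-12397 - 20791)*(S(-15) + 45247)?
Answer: -22524828352/15 ≈ -1.5017e+9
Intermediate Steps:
(-12397 - 20791)*(S(-15) + 45247) = (-12397 - 20791)*(1/(-15) + 45247) = -33188*(-1/15 + 45247) = -33188*678704/15 = -22524828352/15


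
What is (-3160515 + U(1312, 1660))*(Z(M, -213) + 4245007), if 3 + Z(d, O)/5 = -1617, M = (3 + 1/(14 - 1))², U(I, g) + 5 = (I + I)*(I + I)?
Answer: 15781868460392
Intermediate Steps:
U(I, g) = -5 + 4*I² (U(I, g) = -5 + (I + I)*(I + I) = -5 + (2*I)*(2*I) = -5 + 4*I²)
M = 1600/169 (M = (3 + 1/13)² = (40/13)² = 1600/169 ≈ 9.4675)
Z(d, O) = -8100 (Z(d, O) = -15 + 5*(-1617) = -15 - 8085 = -8100)
(-3160515 + U(1312, 1660))*(Z(M, -213) + 4245007) = (-3160515 + (-5 + 4*1312²))*(-8100 + 4245007) = (-3160515 + (-5 + 4*1721344))*4236907 = (-3160515 + (-5 + 6885376))*4236907 = (-3160515 + 6885371)*4236907 = 3724856*4236907 = 15781868460392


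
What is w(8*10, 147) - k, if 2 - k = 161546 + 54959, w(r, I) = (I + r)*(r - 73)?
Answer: 218092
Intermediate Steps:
w(r, I) = (-73 + r)*(I + r) (w(r, I) = (I + r)*(-73 + r) = (-73 + r)*(I + r))
k = -216503 (k = 2 - (161546 + 54959) = 2 - 1*216505 = 2 - 216505 = -216503)
w(8*10, 147) - k = ((8*10)² - 73*147 - 584*10 + 147*(8*10)) - 1*(-216503) = (80² - 10731 - 73*80 + 147*80) + 216503 = (6400 - 10731 - 5840 + 11760) + 216503 = 1589 + 216503 = 218092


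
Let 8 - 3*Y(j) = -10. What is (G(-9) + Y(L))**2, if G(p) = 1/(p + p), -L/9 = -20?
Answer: 11449/324 ≈ 35.336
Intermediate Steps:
L = 180 (L = -9*(-20) = 180)
G(p) = 1/(2*p)
Y(j) = 6 (Y(j) = 8/3 - 1/3*(-10) = 8/3 + 10/3 = 6)
(G(-9) + Y(L))**2 = ((1/2)/(-9) + 6)**2 = ((1/2)*(-1/9) + 6)**2 = (-1/18 + 6)**2 = (107/18)**2 = 11449/324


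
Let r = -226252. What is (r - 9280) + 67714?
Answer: -167818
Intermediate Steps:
(r - 9280) + 67714 = (-226252 - 9280) + 67714 = -235532 + 67714 = -167818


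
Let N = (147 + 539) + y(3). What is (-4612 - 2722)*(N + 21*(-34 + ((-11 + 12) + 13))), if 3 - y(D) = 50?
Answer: -1606146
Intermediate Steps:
y(D) = -47 (y(D) = 3 - 1*50 = 3 - 50 = -47)
N = 639 (N = (147 + 539) - 47 = 686 - 47 = 639)
(-4612 - 2722)*(N + 21*(-34 + ((-11 + 12) + 13))) = (-4612 - 2722)*(639 + 21*(-34 + ((-11 + 12) + 13))) = -7334*(639 + 21*(-34 + (1 + 13))) = -7334*(639 + 21*(-34 + 14)) = -7334*(639 + 21*(-20)) = -7334*(639 - 420) = -7334*219 = -1606146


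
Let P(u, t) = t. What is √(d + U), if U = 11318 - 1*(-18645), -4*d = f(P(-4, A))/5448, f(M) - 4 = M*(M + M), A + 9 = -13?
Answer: √24703378058/908 ≈ 173.10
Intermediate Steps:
A = -22 (A = -9 - 13 = -22)
f(M) = 4 + 2*M² (f(M) = 4 + M*(M + M) = 4 + M*(2*M) = 4 + 2*M²)
d = -81/1816 (d = -(4 + 2*(-22)²)/(4*5448) = -(4 + 2*484)/(4*5448) = -(4 + 968)/(4*5448) = -243/5448 = -¼*81/454 = -81/1816 ≈ -0.044604)
U = 29963 (U = 11318 + 18645 = 29963)
√(d + U) = √(-81/1816 + 29963) = √(54412727/1816) = √24703378058/908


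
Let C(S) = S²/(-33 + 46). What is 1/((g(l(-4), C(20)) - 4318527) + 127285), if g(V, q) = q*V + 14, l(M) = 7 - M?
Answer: -13/54481564 ≈ -2.3861e-7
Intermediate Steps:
C(S) = S²/13
g(V, q) = 14 + V*q (g(V, q) = V*q + 14 = 14 + V*q)
1/((g(l(-4), C(20)) - 4318527) + 127285) = 1/(((14 + (7 - 1*(-4))*((1/13)*20²)) - 4318527) + 127285) = 1/(((14 + (7 + 4)*((1/13)*400)) - 4318527) + 127285) = 1/(((14 + 11*(400/13)) - 4318527) + 127285) = 1/(((14 + 4400/13) - 4318527) + 127285) = 1/((4582/13 - 4318527) + 127285) = 1/(-56136269/13 + 127285) = 1/(-54481564/13) = -13/54481564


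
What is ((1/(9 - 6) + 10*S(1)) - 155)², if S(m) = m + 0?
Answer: 188356/9 ≈ 20928.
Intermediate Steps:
S(m) = m
((1/(9 - 6) + 10*S(1)) - 155)² = ((1/(9 - 6) + 10*1) - 155)² = ((1/3 + 10) - 155)² = ((⅓ + 10) - 155)² = (31/3 - 155)² = (-434/3)² = 188356/9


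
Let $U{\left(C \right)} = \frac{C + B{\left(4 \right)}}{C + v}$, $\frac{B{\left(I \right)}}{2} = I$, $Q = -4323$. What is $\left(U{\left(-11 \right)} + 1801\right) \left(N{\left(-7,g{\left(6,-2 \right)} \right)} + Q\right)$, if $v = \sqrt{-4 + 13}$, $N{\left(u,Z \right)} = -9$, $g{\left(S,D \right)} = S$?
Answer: $- \frac{15607113}{2} \approx -7.8036 \cdot 10^{6}$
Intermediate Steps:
$B{\left(I \right)} = 2 I$
$v = 3$ ($v = \sqrt{9} = 3$)
$U{\left(C \right)} = \frac{8 + C}{3 + C}$ ($U{\left(C \right)} = \frac{C + 2 \cdot 4}{C + 3} = \frac{C + 8}{3 + C} = \frac{8 + C}{3 + C}$)
$\left(U{\left(-11 \right)} + 1801\right) \left(N{\left(-7,g{\left(6,-2 \right)} \right)} + Q\right) = \left(\frac{8 - 11}{3 - 11} + 1801\right) \left(-9 - 4323\right) = \left(\frac{1}{-8} \left(-3\right) + 1801\right) \left(-4332\right) = \left(\left(- \frac{1}{8}\right) \left(-3\right) + 1801\right) \left(-4332\right) = \left(\frac{3}{8} + 1801\right) \left(-4332\right) = \frac{14411}{8} \left(-4332\right) = - \frac{15607113}{2}$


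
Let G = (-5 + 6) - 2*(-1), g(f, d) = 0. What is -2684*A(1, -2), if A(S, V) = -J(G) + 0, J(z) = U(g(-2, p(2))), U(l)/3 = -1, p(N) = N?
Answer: -8052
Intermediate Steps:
G = 3 (G = 1 + 2 = 3)
U(l) = -3 (U(l) = 3*(-1) = -3)
J(z) = -3
A(S, V) = 3 (A(S, V) = -1*(-3) + 0 = 3 + 0 = 3)
-2684*A(1, -2) = -2684*3 = -8052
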